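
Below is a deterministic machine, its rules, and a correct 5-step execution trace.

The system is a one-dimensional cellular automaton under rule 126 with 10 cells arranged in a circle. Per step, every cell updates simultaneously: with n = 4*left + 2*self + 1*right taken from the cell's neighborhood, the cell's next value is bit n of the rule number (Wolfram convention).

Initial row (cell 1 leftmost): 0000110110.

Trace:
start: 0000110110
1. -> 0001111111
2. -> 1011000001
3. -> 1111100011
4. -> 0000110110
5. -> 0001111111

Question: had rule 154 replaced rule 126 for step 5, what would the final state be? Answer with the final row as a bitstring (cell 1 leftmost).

(re-executing step 5 under rule 154; state before step 5: 0000110110)
5. -> 0001100101

0001100101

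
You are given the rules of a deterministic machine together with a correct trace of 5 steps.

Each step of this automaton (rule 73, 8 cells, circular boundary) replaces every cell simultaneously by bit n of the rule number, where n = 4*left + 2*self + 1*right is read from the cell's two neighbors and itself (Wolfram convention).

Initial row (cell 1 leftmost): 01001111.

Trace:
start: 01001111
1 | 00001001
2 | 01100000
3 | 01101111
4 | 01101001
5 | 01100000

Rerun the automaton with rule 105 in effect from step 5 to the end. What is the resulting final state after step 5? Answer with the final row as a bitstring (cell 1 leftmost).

11110000

(re-executing step 5 under rule 105; state before step 5: 01101001)
5 | 11110000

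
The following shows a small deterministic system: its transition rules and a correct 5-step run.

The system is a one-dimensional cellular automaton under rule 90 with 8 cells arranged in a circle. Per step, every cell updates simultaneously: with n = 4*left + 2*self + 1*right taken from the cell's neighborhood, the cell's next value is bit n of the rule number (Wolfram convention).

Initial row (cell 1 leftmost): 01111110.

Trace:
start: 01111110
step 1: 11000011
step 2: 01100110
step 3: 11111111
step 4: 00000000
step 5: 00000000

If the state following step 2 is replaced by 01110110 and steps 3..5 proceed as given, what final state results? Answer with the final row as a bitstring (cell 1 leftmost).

10101010

state after step 2 := 01110110
step 3: 11010111
step 4: 01000100
step 5: 10101010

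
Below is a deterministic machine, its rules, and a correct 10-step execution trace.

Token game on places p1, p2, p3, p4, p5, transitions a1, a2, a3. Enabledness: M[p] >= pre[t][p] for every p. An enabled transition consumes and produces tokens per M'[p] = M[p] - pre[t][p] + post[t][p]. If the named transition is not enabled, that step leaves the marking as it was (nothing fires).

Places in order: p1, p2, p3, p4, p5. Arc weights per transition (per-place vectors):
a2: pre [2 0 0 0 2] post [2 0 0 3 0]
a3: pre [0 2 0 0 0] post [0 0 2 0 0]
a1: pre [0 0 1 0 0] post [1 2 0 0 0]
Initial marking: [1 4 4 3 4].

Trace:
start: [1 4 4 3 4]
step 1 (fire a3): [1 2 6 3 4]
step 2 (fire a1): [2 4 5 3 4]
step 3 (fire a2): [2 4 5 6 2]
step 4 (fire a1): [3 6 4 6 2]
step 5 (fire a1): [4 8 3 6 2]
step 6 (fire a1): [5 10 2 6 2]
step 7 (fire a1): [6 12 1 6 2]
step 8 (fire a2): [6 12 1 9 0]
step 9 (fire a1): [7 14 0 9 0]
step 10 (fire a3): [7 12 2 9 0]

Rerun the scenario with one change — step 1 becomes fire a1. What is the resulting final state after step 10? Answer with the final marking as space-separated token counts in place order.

5 10 2 9 0

(re-executing from step 1 with the substitution; state before step 1: [1 4 4 3 4])
step 1 (fire a1): [2 6 3 3 4]
step 2 (fire a1): [3 8 2 3 4]
step 3 (fire a2): [3 8 2 6 2]
step 4 (fire a1): [4 10 1 6 2]
step 5 (fire a1): [5 12 0 6 2]
step 6 (fire a1): [5 12 0 6 2]
step 7 (fire a1): [5 12 0 6 2]
step 8 (fire a2): [5 12 0 9 0]
step 9 (fire a1): [5 12 0 9 0]
step 10 (fire a3): [5 10 2 9 0]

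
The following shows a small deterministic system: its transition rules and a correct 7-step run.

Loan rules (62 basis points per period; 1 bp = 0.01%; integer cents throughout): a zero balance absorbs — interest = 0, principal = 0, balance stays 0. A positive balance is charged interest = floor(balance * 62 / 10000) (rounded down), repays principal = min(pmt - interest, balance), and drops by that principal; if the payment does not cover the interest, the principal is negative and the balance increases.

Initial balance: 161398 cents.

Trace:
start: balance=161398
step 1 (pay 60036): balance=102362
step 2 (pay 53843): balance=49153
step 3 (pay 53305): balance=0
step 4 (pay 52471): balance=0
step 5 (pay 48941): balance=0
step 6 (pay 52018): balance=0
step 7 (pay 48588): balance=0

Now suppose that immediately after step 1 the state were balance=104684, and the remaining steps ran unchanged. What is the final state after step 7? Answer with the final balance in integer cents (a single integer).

state after step 1 := balance=104684
step 2 (pay 53843): balance=51490
step 3 (pay 53305): balance=0
step 4 (pay 52471): balance=0
step 5 (pay 48941): balance=0
step 6 (pay 52018): balance=0
step 7 (pay 48588): balance=0

0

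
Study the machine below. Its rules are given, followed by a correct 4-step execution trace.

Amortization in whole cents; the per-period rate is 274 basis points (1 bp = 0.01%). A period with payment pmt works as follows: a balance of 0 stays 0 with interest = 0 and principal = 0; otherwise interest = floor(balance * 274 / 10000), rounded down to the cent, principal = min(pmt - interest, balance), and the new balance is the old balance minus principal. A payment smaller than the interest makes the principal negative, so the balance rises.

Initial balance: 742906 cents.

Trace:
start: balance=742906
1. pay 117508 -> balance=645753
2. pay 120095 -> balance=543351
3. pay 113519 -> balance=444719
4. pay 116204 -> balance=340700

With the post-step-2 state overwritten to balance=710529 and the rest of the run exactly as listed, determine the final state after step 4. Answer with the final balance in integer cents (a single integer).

517165

state after step 2 := balance=710529
3. pay 113519 -> balance=616478
4. pay 116204 -> balance=517165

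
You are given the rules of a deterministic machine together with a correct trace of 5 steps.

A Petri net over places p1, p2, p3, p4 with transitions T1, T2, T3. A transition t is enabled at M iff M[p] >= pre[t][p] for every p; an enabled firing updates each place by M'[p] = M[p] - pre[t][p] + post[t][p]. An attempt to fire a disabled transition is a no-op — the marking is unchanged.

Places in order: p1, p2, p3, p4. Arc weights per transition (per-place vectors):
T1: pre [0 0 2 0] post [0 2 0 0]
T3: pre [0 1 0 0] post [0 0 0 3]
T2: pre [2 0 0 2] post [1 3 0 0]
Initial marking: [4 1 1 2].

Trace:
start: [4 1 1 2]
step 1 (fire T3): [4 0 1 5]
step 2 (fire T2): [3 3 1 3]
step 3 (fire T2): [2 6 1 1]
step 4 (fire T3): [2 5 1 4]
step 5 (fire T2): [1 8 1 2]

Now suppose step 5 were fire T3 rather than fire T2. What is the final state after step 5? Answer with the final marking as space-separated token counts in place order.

2 4 1 7

(re-executing from step 5 with the substitution; state before step 5: [2 5 1 4])
step 5 (fire T3): [2 4 1 7]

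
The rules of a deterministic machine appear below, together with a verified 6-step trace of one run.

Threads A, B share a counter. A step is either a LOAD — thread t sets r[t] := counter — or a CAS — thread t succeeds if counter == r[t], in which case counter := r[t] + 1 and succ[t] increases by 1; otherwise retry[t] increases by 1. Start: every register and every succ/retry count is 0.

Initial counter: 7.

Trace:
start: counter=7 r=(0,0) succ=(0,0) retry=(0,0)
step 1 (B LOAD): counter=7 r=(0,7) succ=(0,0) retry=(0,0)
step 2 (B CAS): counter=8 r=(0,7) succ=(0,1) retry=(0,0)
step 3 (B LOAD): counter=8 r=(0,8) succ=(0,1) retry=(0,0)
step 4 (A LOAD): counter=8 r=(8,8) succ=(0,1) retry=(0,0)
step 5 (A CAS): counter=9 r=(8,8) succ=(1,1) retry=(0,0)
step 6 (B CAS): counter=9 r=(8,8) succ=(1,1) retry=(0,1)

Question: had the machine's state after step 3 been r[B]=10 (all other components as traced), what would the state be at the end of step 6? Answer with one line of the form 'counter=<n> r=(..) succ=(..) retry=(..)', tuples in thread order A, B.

state after step 3 := counter=8 r=(0,10) succ=(0,1) retry=(0,0)
step 4 (A LOAD): counter=8 r=(8,10) succ=(0,1) retry=(0,0)
step 5 (A CAS): counter=9 r=(8,10) succ=(1,1) retry=(0,0)
step 6 (B CAS): counter=9 r=(8,10) succ=(1,1) retry=(0,1)

counter=9 r=(8,10) succ=(1,1) retry=(0,1)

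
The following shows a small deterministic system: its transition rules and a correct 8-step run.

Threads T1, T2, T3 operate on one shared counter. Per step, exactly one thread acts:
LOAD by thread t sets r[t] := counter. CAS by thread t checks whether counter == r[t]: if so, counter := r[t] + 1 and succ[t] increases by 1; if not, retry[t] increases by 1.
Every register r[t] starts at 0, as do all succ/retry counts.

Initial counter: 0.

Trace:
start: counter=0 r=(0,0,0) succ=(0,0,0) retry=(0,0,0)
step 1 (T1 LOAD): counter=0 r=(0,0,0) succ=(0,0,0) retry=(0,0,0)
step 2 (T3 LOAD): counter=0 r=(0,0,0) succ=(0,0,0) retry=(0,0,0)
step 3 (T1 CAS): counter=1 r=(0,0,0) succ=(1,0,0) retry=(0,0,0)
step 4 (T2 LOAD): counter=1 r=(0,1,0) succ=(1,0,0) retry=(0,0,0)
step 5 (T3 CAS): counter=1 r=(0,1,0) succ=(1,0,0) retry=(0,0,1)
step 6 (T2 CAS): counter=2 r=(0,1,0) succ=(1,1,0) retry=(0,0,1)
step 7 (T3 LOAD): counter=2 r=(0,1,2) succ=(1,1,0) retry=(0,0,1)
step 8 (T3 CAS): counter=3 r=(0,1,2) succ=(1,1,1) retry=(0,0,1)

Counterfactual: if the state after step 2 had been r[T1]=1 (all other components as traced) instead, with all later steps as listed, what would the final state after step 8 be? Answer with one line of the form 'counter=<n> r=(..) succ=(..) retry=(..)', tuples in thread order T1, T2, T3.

counter=2 r=(1,0,1) succ=(0,0,2) retry=(1,1,0)

state after step 2 := counter=0 r=(1,0,0) succ=(0,0,0) retry=(0,0,0)
step 3 (T1 CAS): counter=0 r=(1,0,0) succ=(0,0,0) retry=(1,0,0)
step 4 (T2 LOAD): counter=0 r=(1,0,0) succ=(0,0,0) retry=(1,0,0)
step 5 (T3 CAS): counter=1 r=(1,0,0) succ=(0,0,1) retry=(1,0,0)
step 6 (T2 CAS): counter=1 r=(1,0,0) succ=(0,0,1) retry=(1,1,0)
step 7 (T3 LOAD): counter=1 r=(1,0,1) succ=(0,0,1) retry=(1,1,0)
step 8 (T3 CAS): counter=2 r=(1,0,1) succ=(0,0,2) retry=(1,1,0)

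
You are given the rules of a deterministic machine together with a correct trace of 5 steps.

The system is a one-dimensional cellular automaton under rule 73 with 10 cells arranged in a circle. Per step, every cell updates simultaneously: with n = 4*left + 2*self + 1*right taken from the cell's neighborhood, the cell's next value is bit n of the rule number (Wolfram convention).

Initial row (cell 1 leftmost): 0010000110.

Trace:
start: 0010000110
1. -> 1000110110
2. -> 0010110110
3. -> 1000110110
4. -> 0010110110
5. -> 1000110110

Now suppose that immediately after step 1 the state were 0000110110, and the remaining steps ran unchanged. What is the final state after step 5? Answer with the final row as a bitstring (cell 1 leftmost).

1110110110

state after step 1 := 0000110110
2. -> 1110110110
3. -> 1010110110
4. -> 0000110110
5. -> 1110110110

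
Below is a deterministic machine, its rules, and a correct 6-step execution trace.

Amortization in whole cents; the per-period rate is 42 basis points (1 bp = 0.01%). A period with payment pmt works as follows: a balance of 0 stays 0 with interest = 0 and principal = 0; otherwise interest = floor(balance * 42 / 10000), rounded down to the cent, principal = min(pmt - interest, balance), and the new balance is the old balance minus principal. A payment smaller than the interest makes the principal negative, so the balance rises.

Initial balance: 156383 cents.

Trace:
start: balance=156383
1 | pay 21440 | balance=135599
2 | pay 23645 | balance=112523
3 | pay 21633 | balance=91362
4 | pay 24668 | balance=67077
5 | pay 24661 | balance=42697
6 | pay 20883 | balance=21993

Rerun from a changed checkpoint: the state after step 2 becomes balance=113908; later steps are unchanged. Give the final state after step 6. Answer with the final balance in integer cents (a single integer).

23402

state after step 2 := balance=113908
3 | pay 21633 | balance=92753
4 | pay 24668 | balance=68474
5 | pay 24661 | balance=44100
6 | pay 20883 | balance=23402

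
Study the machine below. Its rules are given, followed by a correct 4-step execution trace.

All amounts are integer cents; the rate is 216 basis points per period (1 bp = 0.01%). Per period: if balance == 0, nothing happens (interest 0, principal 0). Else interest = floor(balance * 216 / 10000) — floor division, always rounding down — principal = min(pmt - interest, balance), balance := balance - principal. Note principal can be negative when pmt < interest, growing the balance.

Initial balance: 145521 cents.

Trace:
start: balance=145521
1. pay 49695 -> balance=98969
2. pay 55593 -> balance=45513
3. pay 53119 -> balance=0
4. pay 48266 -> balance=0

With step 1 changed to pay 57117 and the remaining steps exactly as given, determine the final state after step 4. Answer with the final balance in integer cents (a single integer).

0

(re-executing from step 1 with the substitution; state before step 1: balance=145521)
1. pay 57117 -> balance=91547
2. pay 55593 -> balance=37931
3. pay 53119 -> balance=0
4. pay 48266 -> balance=0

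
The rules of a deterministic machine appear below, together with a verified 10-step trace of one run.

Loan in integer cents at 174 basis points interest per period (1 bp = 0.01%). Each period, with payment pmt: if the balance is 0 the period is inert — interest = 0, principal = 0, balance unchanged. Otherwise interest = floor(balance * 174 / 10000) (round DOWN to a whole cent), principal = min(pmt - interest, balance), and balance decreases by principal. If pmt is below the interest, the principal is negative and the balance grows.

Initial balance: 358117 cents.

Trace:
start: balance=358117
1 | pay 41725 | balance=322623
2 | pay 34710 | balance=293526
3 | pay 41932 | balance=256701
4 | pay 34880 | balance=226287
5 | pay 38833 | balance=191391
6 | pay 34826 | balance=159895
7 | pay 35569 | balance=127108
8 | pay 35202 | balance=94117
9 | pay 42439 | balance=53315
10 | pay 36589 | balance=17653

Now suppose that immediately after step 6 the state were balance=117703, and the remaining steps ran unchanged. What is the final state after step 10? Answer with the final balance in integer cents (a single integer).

0

state after step 6 := balance=117703
7 | pay 35569 | balance=84182
8 | pay 35202 | balance=50444
9 | pay 42439 | balance=8882
10 | pay 36589 | balance=0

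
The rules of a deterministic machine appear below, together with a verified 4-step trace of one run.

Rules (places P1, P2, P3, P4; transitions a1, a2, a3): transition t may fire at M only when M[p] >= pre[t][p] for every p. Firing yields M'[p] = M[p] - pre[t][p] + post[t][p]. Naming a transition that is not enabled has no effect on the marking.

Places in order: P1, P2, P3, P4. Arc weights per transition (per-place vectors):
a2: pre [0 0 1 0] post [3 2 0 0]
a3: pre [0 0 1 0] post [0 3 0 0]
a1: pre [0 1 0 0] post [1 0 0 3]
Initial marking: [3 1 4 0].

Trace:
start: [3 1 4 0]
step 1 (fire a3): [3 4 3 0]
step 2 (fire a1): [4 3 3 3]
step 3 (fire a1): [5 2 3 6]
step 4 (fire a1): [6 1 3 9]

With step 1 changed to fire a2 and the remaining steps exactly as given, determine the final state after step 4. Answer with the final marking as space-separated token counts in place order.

9 0 3 9

(re-executing from step 1 with the substitution; state before step 1: [3 1 4 0])
step 1 (fire a2): [6 3 3 0]
step 2 (fire a1): [7 2 3 3]
step 3 (fire a1): [8 1 3 6]
step 4 (fire a1): [9 0 3 9]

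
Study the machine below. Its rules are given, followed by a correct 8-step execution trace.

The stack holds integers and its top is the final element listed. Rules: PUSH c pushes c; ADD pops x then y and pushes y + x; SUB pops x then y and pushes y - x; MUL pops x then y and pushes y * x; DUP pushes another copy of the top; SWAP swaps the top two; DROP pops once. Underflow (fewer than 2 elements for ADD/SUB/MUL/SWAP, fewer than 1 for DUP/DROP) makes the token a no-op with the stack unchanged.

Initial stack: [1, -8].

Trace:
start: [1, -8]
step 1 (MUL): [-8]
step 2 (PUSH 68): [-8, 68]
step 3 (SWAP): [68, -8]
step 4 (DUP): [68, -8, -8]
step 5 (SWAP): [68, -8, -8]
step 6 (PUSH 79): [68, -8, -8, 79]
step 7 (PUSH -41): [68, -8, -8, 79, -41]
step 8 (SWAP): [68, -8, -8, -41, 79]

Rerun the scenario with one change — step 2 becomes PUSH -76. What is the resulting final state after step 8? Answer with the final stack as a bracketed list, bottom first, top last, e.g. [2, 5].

[-76, -8, -8, -41, 79]

(re-executing from step 2 with the substitution; state before step 2: [-8])
step 2 (PUSH -76): [-8, -76]
step 3 (SWAP): [-76, -8]
step 4 (DUP): [-76, -8, -8]
step 5 (SWAP): [-76, -8, -8]
step 6 (PUSH 79): [-76, -8, -8, 79]
step 7 (PUSH -41): [-76, -8, -8, 79, -41]
step 8 (SWAP): [-76, -8, -8, -41, 79]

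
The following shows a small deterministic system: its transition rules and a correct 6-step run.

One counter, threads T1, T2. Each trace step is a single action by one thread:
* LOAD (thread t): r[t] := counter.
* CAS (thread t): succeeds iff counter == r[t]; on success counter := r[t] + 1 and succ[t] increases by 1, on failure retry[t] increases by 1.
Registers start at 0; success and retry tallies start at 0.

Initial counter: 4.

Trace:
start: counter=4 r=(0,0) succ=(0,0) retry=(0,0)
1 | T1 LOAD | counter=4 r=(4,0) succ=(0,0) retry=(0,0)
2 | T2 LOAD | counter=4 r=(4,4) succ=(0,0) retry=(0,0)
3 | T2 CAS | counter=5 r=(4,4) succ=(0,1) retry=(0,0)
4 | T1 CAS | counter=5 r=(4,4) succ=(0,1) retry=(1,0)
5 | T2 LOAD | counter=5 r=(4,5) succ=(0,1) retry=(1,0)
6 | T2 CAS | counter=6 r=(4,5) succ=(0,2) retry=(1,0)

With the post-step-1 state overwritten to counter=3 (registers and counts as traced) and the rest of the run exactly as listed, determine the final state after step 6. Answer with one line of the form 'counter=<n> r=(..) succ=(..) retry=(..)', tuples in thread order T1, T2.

state after step 1 := counter=3 r=(4,0) succ=(0,0) retry=(0,0)
2 | T2 LOAD | counter=3 r=(4,3) succ=(0,0) retry=(0,0)
3 | T2 CAS | counter=4 r=(4,3) succ=(0,1) retry=(0,0)
4 | T1 CAS | counter=5 r=(4,3) succ=(1,1) retry=(0,0)
5 | T2 LOAD | counter=5 r=(4,5) succ=(1,1) retry=(0,0)
6 | T2 CAS | counter=6 r=(4,5) succ=(1,2) retry=(0,0)

counter=6 r=(4,5) succ=(1,2) retry=(0,0)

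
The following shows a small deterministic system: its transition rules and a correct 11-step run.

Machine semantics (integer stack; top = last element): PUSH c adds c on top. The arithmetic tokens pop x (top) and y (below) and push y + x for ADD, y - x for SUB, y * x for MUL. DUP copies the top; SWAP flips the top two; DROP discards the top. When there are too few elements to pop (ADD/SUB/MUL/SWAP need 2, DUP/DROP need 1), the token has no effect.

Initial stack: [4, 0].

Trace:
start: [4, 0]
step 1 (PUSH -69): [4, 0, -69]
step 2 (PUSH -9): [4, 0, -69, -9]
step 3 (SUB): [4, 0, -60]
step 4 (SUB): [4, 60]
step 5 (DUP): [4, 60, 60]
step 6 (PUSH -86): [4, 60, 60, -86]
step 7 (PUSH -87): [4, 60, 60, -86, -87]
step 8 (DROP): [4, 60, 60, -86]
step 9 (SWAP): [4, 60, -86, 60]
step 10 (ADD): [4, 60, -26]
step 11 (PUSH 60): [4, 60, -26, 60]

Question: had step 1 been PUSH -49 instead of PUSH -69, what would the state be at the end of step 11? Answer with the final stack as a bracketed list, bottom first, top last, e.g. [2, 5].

(re-executing from step 1 with the substitution; state before step 1: [4, 0])
step 1 (PUSH -49): [4, 0, -49]
step 2 (PUSH -9): [4, 0, -49, -9]
step 3 (SUB): [4, 0, -40]
step 4 (SUB): [4, 40]
step 5 (DUP): [4, 40, 40]
step 6 (PUSH -86): [4, 40, 40, -86]
step 7 (PUSH -87): [4, 40, 40, -86, -87]
step 8 (DROP): [4, 40, 40, -86]
step 9 (SWAP): [4, 40, -86, 40]
step 10 (ADD): [4, 40, -46]
step 11 (PUSH 60): [4, 40, -46, 60]

[4, 40, -46, 60]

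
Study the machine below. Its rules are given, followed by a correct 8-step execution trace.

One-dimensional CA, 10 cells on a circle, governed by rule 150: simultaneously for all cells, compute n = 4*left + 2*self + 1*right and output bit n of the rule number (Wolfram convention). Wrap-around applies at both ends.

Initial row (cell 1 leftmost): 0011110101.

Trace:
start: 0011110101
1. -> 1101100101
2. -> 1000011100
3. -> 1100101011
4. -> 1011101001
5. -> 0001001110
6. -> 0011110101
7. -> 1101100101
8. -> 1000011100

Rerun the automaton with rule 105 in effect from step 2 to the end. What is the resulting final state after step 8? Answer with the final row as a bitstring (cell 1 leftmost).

(re-executing steps 2..8 under rule 105; state before step 2: 1101100101)
2. -> 0111100011
3. -> 1100101011
4. -> 0100010110
5. -> 0001001110
6. -> 1100001010
7. -> 1101100101
8. -> 0111100011

0111100011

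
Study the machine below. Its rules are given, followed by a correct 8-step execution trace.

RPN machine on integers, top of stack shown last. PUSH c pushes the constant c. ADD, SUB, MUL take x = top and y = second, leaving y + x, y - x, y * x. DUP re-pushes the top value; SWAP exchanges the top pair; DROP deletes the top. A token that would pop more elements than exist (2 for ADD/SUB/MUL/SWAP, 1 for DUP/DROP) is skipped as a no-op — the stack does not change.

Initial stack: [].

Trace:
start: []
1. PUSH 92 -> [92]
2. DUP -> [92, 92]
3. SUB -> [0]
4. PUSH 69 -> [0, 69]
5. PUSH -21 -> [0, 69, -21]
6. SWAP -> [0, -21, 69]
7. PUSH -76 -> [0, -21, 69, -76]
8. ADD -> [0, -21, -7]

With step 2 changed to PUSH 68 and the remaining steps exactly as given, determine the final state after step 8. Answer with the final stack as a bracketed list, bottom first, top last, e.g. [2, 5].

[24, -21, -7]

(re-executing from step 2 with the substitution; state before step 2: [92])
2. PUSH 68 -> [92, 68]
3. SUB -> [24]
4. PUSH 69 -> [24, 69]
5. PUSH -21 -> [24, 69, -21]
6. SWAP -> [24, -21, 69]
7. PUSH -76 -> [24, -21, 69, -76]
8. ADD -> [24, -21, -7]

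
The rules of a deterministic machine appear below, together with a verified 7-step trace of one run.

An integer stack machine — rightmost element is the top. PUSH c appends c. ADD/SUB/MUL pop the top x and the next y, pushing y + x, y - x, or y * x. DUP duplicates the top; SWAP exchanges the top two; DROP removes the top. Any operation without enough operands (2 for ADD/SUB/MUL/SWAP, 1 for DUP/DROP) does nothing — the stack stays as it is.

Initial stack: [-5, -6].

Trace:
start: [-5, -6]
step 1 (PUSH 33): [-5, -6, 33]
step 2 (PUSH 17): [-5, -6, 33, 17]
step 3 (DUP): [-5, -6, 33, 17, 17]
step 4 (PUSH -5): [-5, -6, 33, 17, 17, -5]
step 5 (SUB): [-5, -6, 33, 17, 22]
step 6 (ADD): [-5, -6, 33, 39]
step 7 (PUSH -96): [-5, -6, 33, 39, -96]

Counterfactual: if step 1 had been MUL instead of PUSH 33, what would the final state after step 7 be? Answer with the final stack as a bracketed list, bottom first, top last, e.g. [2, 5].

(re-executing from step 1 with the substitution; state before step 1: [-5, -6])
step 1 (MUL): [30]
step 2 (PUSH 17): [30, 17]
step 3 (DUP): [30, 17, 17]
step 4 (PUSH -5): [30, 17, 17, -5]
step 5 (SUB): [30, 17, 22]
step 6 (ADD): [30, 39]
step 7 (PUSH -96): [30, 39, -96]

[30, 39, -96]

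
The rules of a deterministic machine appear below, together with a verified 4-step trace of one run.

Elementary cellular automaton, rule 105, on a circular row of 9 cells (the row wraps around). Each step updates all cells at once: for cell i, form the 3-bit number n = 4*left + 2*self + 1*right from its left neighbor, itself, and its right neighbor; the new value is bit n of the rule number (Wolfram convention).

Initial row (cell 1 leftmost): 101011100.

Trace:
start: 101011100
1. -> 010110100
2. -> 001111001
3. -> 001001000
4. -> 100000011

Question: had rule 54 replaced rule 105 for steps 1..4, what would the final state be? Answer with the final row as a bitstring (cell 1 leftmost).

(re-executing steps 1..4 under rule 54; state before step 1: 101011100)
1. -> 111100011
2. -> 000010100
3. -> 000111110
4. -> 001000001

001000001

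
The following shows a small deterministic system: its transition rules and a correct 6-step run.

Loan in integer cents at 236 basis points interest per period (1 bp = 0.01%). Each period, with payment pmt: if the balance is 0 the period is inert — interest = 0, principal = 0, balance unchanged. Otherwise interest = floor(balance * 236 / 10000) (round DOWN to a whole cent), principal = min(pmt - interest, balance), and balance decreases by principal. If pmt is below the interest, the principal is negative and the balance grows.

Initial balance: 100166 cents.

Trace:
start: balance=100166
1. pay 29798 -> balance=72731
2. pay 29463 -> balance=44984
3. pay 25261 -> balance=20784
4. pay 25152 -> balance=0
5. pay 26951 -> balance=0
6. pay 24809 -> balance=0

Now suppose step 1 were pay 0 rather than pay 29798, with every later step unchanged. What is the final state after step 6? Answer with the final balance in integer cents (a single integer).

0

(re-executing from step 1 with the substitution; state before step 1: balance=100166)
1. pay 0 -> balance=102529
2. pay 29463 -> balance=75485
3. pay 25261 -> balance=52005
4. pay 25152 -> balance=28080
5. pay 26951 -> balance=1791
6. pay 24809 -> balance=0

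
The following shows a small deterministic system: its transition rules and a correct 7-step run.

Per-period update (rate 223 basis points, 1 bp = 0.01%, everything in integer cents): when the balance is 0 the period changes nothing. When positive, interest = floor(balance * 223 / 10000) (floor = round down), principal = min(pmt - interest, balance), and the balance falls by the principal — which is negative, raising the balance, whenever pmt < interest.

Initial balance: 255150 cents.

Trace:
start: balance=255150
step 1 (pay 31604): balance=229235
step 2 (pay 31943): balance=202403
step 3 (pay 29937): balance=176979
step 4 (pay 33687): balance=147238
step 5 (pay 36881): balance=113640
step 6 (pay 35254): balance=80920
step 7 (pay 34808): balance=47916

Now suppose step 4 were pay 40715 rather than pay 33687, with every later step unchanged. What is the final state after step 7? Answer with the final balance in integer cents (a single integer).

40406

(re-executing from step 4 with the substitution; state before step 4: balance=176979)
step 4 (pay 40715): balance=140210
step 5 (pay 36881): balance=106455
step 6 (pay 35254): balance=73574
step 7 (pay 34808): balance=40406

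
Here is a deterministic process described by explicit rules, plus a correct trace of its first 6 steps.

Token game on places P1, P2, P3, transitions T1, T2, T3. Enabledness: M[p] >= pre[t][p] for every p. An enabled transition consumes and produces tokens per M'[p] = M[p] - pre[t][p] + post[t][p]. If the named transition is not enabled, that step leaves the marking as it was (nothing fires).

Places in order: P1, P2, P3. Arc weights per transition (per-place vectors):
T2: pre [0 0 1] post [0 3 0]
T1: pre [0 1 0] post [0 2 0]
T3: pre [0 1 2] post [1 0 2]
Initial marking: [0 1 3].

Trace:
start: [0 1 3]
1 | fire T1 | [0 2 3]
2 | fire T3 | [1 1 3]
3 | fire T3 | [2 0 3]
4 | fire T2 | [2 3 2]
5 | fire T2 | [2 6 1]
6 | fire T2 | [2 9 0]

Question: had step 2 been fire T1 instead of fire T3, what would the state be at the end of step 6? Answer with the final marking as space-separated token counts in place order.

(re-executing from step 2 with the substitution; state before step 2: [0 2 3])
2 | fire T1 | [0 3 3]
3 | fire T3 | [1 2 3]
4 | fire T2 | [1 5 2]
5 | fire T2 | [1 8 1]
6 | fire T2 | [1 11 0]

1 11 0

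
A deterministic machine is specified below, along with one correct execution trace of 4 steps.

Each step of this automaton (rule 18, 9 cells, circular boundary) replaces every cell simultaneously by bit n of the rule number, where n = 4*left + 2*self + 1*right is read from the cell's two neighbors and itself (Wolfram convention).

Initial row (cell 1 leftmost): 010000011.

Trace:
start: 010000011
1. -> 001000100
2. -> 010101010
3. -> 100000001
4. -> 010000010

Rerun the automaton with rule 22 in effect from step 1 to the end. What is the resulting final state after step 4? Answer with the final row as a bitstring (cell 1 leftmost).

(re-executing steps 1..4 under rule 22; state before step 1: 010000011)
1. -> 011000100
2. -> 100101110
3. -> 111100000
4. -> 000010001

000010001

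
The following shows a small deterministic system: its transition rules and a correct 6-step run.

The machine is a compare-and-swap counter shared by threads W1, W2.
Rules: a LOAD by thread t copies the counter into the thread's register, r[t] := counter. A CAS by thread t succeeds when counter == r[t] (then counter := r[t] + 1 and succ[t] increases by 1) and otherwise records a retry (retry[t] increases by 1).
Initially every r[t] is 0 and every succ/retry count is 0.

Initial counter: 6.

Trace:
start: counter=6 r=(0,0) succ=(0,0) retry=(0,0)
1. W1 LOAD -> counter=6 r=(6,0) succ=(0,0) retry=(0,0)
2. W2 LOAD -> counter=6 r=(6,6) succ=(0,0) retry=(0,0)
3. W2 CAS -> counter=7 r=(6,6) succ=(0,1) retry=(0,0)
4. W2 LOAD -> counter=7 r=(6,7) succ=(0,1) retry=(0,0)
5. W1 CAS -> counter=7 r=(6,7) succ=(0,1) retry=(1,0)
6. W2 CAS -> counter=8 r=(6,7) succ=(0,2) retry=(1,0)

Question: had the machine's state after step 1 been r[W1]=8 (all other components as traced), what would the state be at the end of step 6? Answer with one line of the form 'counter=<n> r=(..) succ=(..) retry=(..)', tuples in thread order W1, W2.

state after step 1 := counter=6 r=(8,0) succ=(0,0) retry=(0,0)
2. W2 LOAD -> counter=6 r=(8,6) succ=(0,0) retry=(0,0)
3. W2 CAS -> counter=7 r=(8,6) succ=(0,1) retry=(0,0)
4. W2 LOAD -> counter=7 r=(8,7) succ=(0,1) retry=(0,0)
5. W1 CAS -> counter=7 r=(8,7) succ=(0,1) retry=(1,0)
6. W2 CAS -> counter=8 r=(8,7) succ=(0,2) retry=(1,0)

counter=8 r=(8,7) succ=(0,2) retry=(1,0)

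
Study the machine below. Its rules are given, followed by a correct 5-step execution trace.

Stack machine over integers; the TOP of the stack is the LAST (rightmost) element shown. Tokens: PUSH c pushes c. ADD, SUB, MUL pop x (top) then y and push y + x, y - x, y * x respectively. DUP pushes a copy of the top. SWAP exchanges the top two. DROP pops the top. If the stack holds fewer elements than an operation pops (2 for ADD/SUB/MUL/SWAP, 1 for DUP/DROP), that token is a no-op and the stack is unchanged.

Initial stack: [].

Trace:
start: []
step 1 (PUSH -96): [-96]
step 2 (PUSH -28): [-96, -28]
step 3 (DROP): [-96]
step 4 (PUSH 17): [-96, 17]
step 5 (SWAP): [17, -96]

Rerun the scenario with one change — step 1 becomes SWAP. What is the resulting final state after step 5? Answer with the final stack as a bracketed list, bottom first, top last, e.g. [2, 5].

(re-executing from step 1 with the substitution; state before step 1: [])
step 1 (SWAP): []
step 2 (PUSH -28): [-28]
step 3 (DROP): []
step 4 (PUSH 17): [17]
step 5 (SWAP): [17]

[17]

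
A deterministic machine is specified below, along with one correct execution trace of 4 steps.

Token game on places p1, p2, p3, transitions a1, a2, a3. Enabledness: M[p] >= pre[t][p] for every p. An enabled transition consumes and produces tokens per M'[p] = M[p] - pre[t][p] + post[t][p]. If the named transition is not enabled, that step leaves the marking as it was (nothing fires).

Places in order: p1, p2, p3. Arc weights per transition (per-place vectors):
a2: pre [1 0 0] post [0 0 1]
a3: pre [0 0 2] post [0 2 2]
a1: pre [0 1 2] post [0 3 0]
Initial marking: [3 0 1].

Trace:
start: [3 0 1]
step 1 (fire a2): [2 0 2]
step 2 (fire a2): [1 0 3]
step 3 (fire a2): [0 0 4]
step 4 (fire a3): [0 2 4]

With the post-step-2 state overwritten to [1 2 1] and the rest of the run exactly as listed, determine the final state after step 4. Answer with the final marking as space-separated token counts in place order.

0 4 2

state after step 2 := [1 2 1]
step 3 (fire a2): [0 2 2]
step 4 (fire a3): [0 4 2]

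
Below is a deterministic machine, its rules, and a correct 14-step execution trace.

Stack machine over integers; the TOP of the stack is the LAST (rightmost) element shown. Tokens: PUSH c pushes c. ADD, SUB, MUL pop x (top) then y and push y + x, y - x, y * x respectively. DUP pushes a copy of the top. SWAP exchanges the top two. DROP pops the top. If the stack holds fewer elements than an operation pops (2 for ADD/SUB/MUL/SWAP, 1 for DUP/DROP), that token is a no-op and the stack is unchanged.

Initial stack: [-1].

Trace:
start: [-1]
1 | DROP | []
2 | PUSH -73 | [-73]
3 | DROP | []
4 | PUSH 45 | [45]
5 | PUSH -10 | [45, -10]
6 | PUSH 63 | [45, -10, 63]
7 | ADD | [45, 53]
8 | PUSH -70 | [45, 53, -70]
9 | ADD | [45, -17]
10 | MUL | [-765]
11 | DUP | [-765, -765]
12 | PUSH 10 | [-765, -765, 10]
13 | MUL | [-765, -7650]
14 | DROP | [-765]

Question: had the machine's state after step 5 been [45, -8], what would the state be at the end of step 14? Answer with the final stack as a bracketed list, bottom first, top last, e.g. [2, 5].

[-675]

state after step 5 := [45, -8]
6 | PUSH 63 | [45, -8, 63]
7 | ADD | [45, 55]
8 | PUSH -70 | [45, 55, -70]
9 | ADD | [45, -15]
10 | MUL | [-675]
11 | DUP | [-675, -675]
12 | PUSH 10 | [-675, -675, 10]
13 | MUL | [-675, -6750]
14 | DROP | [-675]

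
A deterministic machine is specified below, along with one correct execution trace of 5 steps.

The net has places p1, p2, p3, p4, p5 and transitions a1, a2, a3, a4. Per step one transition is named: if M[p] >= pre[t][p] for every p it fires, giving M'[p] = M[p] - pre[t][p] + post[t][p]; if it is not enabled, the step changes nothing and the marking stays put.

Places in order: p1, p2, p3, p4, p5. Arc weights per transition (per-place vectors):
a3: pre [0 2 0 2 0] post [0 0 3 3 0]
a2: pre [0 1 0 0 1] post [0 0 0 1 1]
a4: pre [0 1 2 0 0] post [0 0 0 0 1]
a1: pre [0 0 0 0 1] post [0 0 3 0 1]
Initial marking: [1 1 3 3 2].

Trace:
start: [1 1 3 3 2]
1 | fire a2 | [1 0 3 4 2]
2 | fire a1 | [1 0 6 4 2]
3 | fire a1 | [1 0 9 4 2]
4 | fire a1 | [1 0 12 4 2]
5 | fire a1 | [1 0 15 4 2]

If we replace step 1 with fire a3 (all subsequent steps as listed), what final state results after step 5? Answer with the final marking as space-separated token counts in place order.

(re-executing from step 1 with the substitution; state before step 1: [1 1 3 3 2])
1 | fire a3 | [1 1 3 3 2]
2 | fire a1 | [1 1 6 3 2]
3 | fire a1 | [1 1 9 3 2]
4 | fire a1 | [1 1 12 3 2]
5 | fire a1 | [1 1 15 3 2]

1 1 15 3 2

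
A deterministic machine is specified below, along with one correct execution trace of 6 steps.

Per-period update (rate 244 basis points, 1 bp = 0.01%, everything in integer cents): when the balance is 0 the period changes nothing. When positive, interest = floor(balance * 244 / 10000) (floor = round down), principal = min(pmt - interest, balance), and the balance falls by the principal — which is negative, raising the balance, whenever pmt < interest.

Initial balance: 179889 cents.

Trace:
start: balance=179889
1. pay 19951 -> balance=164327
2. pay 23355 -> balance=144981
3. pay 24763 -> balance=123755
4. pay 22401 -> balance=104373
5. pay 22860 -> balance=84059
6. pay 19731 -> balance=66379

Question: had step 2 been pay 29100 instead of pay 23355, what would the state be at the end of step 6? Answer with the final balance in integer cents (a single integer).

60053

(re-executing from step 2 with the substitution; state before step 2: balance=164327)
2. pay 29100 -> balance=139236
3. pay 24763 -> balance=117870
4. pay 22401 -> balance=98345
5. pay 22860 -> balance=77884
6. pay 19731 -> balance=60053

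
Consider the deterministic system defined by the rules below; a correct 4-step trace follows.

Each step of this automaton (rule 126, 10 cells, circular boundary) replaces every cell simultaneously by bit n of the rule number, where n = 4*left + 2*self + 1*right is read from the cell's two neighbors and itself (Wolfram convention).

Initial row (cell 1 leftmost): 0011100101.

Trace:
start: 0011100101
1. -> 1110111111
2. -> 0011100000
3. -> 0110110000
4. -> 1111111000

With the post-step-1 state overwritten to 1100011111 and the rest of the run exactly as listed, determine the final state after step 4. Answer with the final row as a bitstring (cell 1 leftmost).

1000001101

state after step 1 := 1100011111
2. -> 0110110000
3. -> 1111111000
4. -> 1000001101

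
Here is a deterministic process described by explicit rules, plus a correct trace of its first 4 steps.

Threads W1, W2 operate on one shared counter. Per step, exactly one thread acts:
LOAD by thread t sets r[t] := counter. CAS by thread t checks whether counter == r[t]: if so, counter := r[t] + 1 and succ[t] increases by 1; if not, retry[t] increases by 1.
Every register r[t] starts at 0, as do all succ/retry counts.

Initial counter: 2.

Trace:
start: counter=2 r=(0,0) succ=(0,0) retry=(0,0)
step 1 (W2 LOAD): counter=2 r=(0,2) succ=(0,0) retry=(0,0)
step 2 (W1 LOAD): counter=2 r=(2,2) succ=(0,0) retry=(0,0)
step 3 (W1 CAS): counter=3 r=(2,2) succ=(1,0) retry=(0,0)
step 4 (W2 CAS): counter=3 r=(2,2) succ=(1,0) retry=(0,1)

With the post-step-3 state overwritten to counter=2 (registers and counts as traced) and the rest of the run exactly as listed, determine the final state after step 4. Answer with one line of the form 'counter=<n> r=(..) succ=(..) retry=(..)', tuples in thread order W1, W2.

state after step 3 := counter=2 r=(2,2) succ=(1,0) retry=(0,0)
step 4 (W2 CAS): counter=3 r=(2,2) succ=(1,1) retry=(0,0)

counter=3 r=(2,2) succ=(1,1) retry=(0,0)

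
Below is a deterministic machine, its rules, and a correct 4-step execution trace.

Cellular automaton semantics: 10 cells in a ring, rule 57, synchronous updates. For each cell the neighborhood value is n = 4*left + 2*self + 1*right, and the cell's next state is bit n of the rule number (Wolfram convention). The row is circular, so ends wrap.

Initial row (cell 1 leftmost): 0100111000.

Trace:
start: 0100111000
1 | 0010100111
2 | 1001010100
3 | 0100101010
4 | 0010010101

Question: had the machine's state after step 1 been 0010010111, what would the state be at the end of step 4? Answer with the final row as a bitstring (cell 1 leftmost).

state after step 1 := 0010010111
2 | 1001001100
3 | 0100101010
4 | 0010010101

0010010101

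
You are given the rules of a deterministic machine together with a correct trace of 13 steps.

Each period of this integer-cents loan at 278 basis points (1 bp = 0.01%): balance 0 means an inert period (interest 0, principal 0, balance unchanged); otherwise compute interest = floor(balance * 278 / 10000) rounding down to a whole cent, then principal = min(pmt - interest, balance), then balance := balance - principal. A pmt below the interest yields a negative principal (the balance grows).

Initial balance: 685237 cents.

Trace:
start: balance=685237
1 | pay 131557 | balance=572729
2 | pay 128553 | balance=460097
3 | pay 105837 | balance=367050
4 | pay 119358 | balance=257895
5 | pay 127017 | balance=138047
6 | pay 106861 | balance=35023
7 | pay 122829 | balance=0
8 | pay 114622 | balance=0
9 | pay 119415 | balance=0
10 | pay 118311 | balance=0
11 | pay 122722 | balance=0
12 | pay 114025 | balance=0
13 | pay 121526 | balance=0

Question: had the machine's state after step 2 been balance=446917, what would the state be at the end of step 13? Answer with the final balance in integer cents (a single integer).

0

state after step 2 := balance=446917
3 | pay 105837 | balance=353504
4 | pay 119358 | balance=243973
5 | pay 127017 | balance=123738
6 | pay 106861 | balance=20316
7 | pay 122829 | balance=0
8 | pay 114622 | balance=0
9 | pay 119415 | balance=0
10 | pay 118311 | balance=0
11 | pay 122722 | balance=0
12 | pay 114025 | balance=0
13 | pay 121526 | balance=0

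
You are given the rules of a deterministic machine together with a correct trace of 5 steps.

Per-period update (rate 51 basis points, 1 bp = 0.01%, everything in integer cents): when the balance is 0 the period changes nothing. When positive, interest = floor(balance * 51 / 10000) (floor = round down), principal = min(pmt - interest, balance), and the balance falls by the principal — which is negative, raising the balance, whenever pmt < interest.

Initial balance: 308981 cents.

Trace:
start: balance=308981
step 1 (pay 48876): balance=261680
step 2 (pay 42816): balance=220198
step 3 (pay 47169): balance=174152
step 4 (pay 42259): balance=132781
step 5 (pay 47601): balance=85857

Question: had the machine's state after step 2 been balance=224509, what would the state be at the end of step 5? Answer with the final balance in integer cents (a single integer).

state after step 2 := balance=224509
step 3 (pay 47169): balance=178484
step 4 (pay 42259): balance=137135
step 5 (pay 47601): balance=90233

90233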